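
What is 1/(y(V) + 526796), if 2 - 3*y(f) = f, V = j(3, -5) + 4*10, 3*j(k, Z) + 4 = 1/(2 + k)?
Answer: 45/23705269 ≈ 1.8983e-6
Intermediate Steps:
j(k, Z) = -4/3 + 1/(3*(2 + k))
V = 581/15 (V = (-7 - 4*3)/(3*(2 + 3)) + 4*10 = (1/3)*(-7 - 12)/5 + 40 = (1/3)*(1/5)*(-19) + 40 = -19/15 + 40 = 581/15 ≈ 38.733)
y(f) = 2/3 - f/3
1/(y(V) + 526796) = 1/((2/3 - 1/3*581/15) + 526796) = 1/((2/3 - 581/45) + 526796) = 1/(-551/45 + 526796) = 1/(23705269/45) = 45/23705269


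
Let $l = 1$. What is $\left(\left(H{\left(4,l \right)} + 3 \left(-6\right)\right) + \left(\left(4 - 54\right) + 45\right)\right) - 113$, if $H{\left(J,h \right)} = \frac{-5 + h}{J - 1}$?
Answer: $- \frac{412}{3} \approx -137.33$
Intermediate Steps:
$H{\left(J,h \right)} = \frac{-5 + h}{-1 + J}$
$\left(\left(H{\left(4,l \right)} + 3 \left(-6\right)\right) + \left(\left(4 - 54\right) + 45\right)\right) - 113 = \left(\left(\frac{-5 + 1}{-1 + 4} + 3 \left(-6\right)\right) + \left(\left(4 - 54\right) + 45\right)\right) - 113 = \left(\left(\frac{1}{3} \left(-4\right) - 18\right) + \left(-50 + 45\right)\right) - 113 = \left(\left(\frac{1}{3} \left(-4\right) - 18\right) - 5\right) - 113 = \left(\left(- \frac{4}{3} - 18\right) - 5\right) - 113 = \left(- \frac{58}{3} - 5\right) - 113 = - \frac{73}{3} - 113 = - \frac{412}{3}$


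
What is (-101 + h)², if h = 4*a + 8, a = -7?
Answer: 14641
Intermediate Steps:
h = -20 (h = 4*(-7) + 8 = -28 + 8 = -20)
(-101 + h)² = (-101 - 20)² = (-121)² = 14641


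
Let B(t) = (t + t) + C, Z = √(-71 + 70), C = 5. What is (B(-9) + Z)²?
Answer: (13 - I)² ≈ 168.0 - 26.0*I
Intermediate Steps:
Z = I (Z = √(-1) = I ≈ 1.0*I)
B(t) = 5 + 2*t (B(t) = (t + t) + 5 = 2*t + 5 = 5 + 2*t)
(B(-9) + Z)² = ((5 + 2*(-9)) + I)² = ((5 - 18) + I)² = (-13 + I)²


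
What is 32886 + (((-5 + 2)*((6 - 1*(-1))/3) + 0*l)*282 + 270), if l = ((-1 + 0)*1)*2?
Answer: 31182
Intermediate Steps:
l = -2 (l = -1*1*2 = -1*2 = -2)
32886 + (((-5 + 2)*((6 - 1*(-1))/3) + 0*l)*282 + 270) = 32886 + (((-5 + 2)*((6 - 1*(-1))/3) + 0*(-2))*282 + 270) = 32886 + ((-3*(6 + 1)/3 + 0)*282 + 270) = 32886 + ((-21/3 + 0)*282 + 270) = 32886 + ((-3*7/3 + 0)*282 + 270) = 32886 + ((-7 + 0)*282 + 270) = 32886 + (-7*282 + 270) = 32886 + (-1974 + 270) = 32886 - 1704 = 31182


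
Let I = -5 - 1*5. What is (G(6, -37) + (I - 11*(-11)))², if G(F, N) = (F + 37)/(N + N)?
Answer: 66765241/5476 ≈ 12192.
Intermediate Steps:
I = -10 (I = -5 - 5 = -10)
G(F, N) = (37 + F)/(2*N) (G(F, N) = (37 + F)/((2*N)) = (37 + F)*(1/(2*N)) = (37 + F)/(2*N))
(G(6, -37) + (I - 11*(-11)))² = ((½)*(37 + 6)/(-37) + (-10 - 11*(-11)))² = ((½)*(-1/37)*43 + (-10 + 121))² = (-43/74 + 111)² = (8171/74)² = 66765241/5476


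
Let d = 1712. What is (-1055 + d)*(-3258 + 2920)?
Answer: -222066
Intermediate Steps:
(-1055 + d)*(-3258 + 2920) = (-1055 + 1712)*(-3258 + 2920) = 657*(-338) = -222066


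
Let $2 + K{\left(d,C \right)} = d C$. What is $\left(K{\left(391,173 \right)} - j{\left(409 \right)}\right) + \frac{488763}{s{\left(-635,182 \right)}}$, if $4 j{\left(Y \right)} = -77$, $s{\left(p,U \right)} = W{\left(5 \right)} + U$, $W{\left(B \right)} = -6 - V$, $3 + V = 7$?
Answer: $\frac{6063163}{86} \approx 70502.0$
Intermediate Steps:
$V = 4$ ($V = -3 + 7 = 4$)
$W{\left(B \right)} = -10$ ($W{\left(B \right)} = -6 - 4 = -10$)
$s{\left(p,U \right)} = -10 + U$
$j{\left(Y \right)} = - \frac{77}{4}$ ($j{\left(Y \right)} = \frac{1}{4} \left(-77\right) = - \frac{77}{4}$)
$K{\left(d,C \right)} = -2 + C d$ ($K{\left(d,C \right)} = -2 + d C = -2 + C d$)
$\left(K{\left(391,173 \right)} - j{\left(409 \right)}\right) + \frac{488763}{s{\left(-635,182 \right)}} = \left(\left(-2 + 173 \cdot 391\right) - - \frac{77}{4}\right) + \frac{488763}{-10 + 182} = \left(\left(-2 + 67643\right) + \frac{77}{4}\right) + \frac{488763}{172} = \left(67641 + \frac{77}{4}\right) + 488763 \cdot \frac{1}{172} = \frac{270641}{4} + \frac{488763}{172} = \frac{6063163}{86}$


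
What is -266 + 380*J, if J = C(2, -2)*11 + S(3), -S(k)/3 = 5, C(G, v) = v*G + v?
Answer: -31046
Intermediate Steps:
C(G, v) = v + G*v (C(G, v) = G*v + v = v + G*v)
S(k) = -15 (S(k) = -3*5 = -15)
J = -81 (J = -2*(1 + 2)*11 - 15 = -2*3*11 - 15 = -6*11 - 15 = -66 - 15 = -81)
-266 + 380*J = -266 + 380*(-81) = -266 - 30780 = -31046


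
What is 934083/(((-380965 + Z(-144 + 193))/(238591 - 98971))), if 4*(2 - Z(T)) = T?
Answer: -173888891280/507967 ≈ -3.4232e+5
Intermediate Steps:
Z(T) = 2 - T/4
934083/(((-380965 + Z(-144 + 193))/(238591 - 98971))) = 934083/(((-380965 + (2 - (-144 + 193)/4))/(238591 - 98971))) = 934083/(((-380965 + (2 - ¼*49))/139620)) = 934083/(((-380965 + (2 - 49/4))*(1/139620))) = 934083/(((-380965 - 41/4)*(1/139620))) = 934083/((-1523901/4*1/139620)) = 934083/(-507967/186160) = 934083*(-186160/507967) = -173888891280/507967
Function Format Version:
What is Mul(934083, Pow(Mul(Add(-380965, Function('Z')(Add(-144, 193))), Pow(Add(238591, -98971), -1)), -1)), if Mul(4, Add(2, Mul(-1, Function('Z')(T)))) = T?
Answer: Rational(-173888891280, 507967) ≈ -3.4232e+5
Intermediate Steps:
Function('Z')(T) = Add(2, Mul(Rational(-1, 4), T))
Mul(934083, Pow(Mul(Add(-380965, Function('Z')(Add(-144, 193))), Pow(Add(238591, -98971), -1)), -1)) = Mul(934083, Pow(Mul(Add(-380965, Add(2, Mul(Rational(-1, 4), Add(-144, 193)))), Pow(Add(238591, -98971), -1)), -1)) = Mul(934083, Pow(Mul(Add(-380965, Add(2, Mul(Rational(-1, 4), 49))), Pow(139620, -1)), -1)) = Mul(934083, Pow(Mul(Add(-380965, Add(2, Rational(-49, 4))), Rational(1, 139620)), -1)) = Mul(934083, Pow(Mul(Add(-380965, Rational(-41, 4)), Rational(1, 139620)), -1)) = Mul(934083, Pow(Mul(Rational(-1523901, 4), Rational(1, 139620)), -1)) = Mul(934083, Pow(Rational(-507967, 186160), -1)) = Mul(934083, Rational(-186160, 507967)) = Rational(-173888891280, 507967)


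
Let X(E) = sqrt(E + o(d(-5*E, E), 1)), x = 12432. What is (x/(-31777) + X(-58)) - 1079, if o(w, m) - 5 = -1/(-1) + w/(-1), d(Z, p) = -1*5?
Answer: -34299815/31777 + I*sqrt(47) ≈ -1079.4 + 6.8557*I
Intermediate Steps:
d(Z, p) = -5
o(w, m) = 6 - w (o(w, m) = 5 + (-1/(-1) + w/(-1)) = 5 + (-1*(-1) + w*(-1)) = 5 + (1 - w) = 6 - w)
X(E) = sqrt(11 + E) (X(E) = sqrt(E + (6 - 1*(-5))) = sqrt(E + (6 + 5)) = sqrt(E + 11) = sqrt(11 + E))
(x/(-31777) + X(-58)) - 1079 = (12432/(-31777) + sqrt(11 - 58)) - 1079 = (12432*(-1/31777) + sqrt(-47)) - 1079 = (-12432/31777 + I*sqrt(47)) - 1079 = -34299815/31777 + I*sqrt(47)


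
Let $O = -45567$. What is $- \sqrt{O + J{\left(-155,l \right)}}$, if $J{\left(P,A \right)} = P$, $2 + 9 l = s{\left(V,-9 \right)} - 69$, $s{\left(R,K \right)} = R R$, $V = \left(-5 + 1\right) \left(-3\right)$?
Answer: $- i \sqrt{45722} \approx - 213.83 i$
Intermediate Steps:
$V = 12$ ($V = \left(-4\right) \left(-3\right) = 12$)
$s{\left(R,K \right)} = R^{2}$
$l = \frac{73}{9}$ ($l = - \frac{2}{9} + \frac{12^{2} - 69}{9} = - \frac{2}{9} + \frac{144 - 69}{9} = - \frac{2}{9} + \frac{1}{9} \cdot 75 = - \frac{2}{9} + \frac{25}{3} = \frac{73}{9} \approx 8.1111$)
$- \sqrt{O + J{\left(-155,l \right)}} = - \sqrt{-45567 - 155} = - \sqrt{-45722} = - i \sqrt{45722}$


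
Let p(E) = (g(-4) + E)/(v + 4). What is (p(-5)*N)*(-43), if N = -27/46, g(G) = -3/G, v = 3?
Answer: -19737/1288 ≈ -15.324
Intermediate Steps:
p(E) = 3/28 + E/7 (p(E) = (-3/(-4) + E)/(3 + 4) = (-3*(-¼) + E)/7 = (¾ + E)*(⅐) = 3/28 + E/7)
N = -27/46 (N = -27*1/46 = -27/46 ≈ -0.58696)
(p(-5)*N)*(-43) = ((3/28 + (⅐)*(-5))*(-27/46))*(-43) = ((3/28 - 5/7)*(-27/46))*(-43) = -17/28*(-27/46)*(-43) = (459/1288)*(-43) = -19737/1288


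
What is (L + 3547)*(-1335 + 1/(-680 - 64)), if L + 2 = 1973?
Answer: -88398449/12 ≈ -7.3665e+6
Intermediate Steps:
L = 1971 (L = -2 + 1973 = 1971)
(L + 3547)*(-1335 + 1/(-680 - 64)) = (1971 + 3547)*(-1335 + 1/(-680 - 64)) = 5518*(-1335 + 1/(-744)) = 5518*(-1335 - 1/744) = 5518*(-993241/744) = -88398449/12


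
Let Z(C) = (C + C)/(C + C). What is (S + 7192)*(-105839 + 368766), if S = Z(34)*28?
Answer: 1898332940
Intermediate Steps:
Z(C) = 1 (Z(C) = (2*C)/((2*C)) = (2*C)*(1/(2*C)) = 1)
S = 28 (S = 1*28 = 28)
(S + 7192)*(-105839 + 368766) = (28 + 7192)*(-105839 + 368766) = 7220*262927 = 1898332940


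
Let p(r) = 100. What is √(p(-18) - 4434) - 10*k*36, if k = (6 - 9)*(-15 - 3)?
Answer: -19440 + I*√4334 ≈ -19440.0 + 65.833*I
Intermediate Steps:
k = 54 (k = -3*(-18) = 54)
√(p(-18) - 4434) - 10*k*36 = √(100 - 4434) - 10*54*36 = √(-4334) - 540*36 = I*√4334 - 1*19440 = I*√4334 - 19440 = -19440 + I*√4334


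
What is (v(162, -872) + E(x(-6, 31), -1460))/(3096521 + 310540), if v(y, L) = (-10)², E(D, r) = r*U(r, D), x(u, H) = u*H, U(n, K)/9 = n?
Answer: 19184500/3407061 ≈ 5.6308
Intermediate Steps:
U(n, K) = 9*n
x(u, H) = H*u
E(D, r) = 9*r² (E(D, r) = r*(9*r) = 9*r²)
v(y, L) = 100
(v(162, -872) + E(x(-6, 31), -1460))/(3096521 + 310540) = (100 + 9*(-1460)²)/(3096521 + 310540) = (100 + 9*2131600)/3407061 = (100 + 19184400)*(1/3407061) = 19184500*(1/3407061) = 19184500/3407061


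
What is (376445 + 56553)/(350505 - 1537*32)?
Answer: 432998/301321 ≈ 1.4370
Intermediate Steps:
(376445 + 56553)/(350505 - 1537*32) = 432998/(350505 - 49184) = 432998/301321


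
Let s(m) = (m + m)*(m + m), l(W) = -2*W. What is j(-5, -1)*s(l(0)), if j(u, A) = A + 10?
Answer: 0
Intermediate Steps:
s(m) = 4*m² (s(m) = (2*m)*(2*m) = 4*m²)
j(u, A) = 10 + A
j(-5, -1)*s(l(0)) = (10 - 1)*(4*(-2*0)²) = 9*(4*0²) = 9*(4*0) = 9*0 = 0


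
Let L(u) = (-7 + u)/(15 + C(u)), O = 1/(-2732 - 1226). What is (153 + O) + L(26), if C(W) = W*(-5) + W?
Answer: 53820795/352262 ≈ 152.79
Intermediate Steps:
C(W) = -4*W (C(W) = -5*W + W = -4*W)
O = -1/3958 (O = 1/(-3958) = -1/3958 ≈ -0.00025265)
L(u) = (-7 + u)/(15 - 4*u)
(153 + O) + L(26) = (153 - 1/3958) + (7 - 1*26)/(-15 + 4*26) = 605573/3958 + (7 - 26)/(-15 + 104) = 605573/3958 - 19/89 = 53820795/352262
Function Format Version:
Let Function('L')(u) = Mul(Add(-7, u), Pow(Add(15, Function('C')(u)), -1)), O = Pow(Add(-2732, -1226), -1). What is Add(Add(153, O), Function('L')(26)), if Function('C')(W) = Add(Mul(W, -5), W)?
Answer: Rational(53820795, 352262) ≈ 152.79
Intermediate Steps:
Function('C')(W) = Mul(-4, W) (Function('C')(W) = Add(Mul(-5, W), W) = Mul(-4, W))
O = Rational(-1, 3958) (O = Pow(-3958, -1) = Rational(-1, 3958) ≈ -0.00025265)
Function('L')(u) = Mul(Pow(Add(15, Mul(-4, u)), -1), Add(-7, u)) (Function('L')(u) = Mul(Add(-7, u), Pow(Add(15, Mul(-4, u)), -1)) = Mul(Pow(Add(15, Mul(-4, u)), -1), Add(-7, u)))
Add(Add(153, O), Function('L')(26)) = Add(Add(153, Rational(-1, 3958)), Mul(Pow(Add(-15, Mul(4, 26)), -1), Add(7, Mul(-1, 26)))) = Add(Rational(605573, 3958), Mul(Pow(Add(-15, 104), -1), Add(7, -26))) = Add(Rational(605573, 3958), Mul(Pow(89, -1), -19)) = Add(Rational(605573, 3958), Mul(Rational(1, 89), -19)) = Add(Rational(605573, 3958), Rational(-19, 89)) = Rational(53820795, 352262)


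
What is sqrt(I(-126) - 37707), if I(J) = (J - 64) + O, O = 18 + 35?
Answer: 2*I*sqrt(9461) ≈ 194.54*I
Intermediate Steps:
O = 53
I(J) = -11 + J (I(J) = (J - 64) + 53 = (-64 + J) + 53 = -11 + J)
sqrt(I(-126) - 37707) = sqrt((-11 - 126) - 37707) = sqrt(-137 - 37707) = sqrt(-37844) = 2*I*sqrt(9461)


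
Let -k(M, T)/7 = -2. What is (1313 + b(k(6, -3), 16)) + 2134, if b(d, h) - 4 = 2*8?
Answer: 3467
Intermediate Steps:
k(M, T) = 14 (k(M, T) = -7*(-2) = 14)
b(d, h) = 20 (b(d, h) = 4 + 2*8 = 4 + 16 = 20)
(1313 + b(k(6, -3), 16)) + 2134 = (1313 + 20) + 2134 = 1333 + 2134 = 3467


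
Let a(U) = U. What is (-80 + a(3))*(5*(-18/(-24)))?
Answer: -1155/4 ≈ -288.75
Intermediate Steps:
(-80 + a(3))*(5*(-18/(-24))) = (-80 + 3)*(5*(-18/(-24))) = -385*(-18*(-1/24)) = -385*3/4 = -77*15/4 = -1155/4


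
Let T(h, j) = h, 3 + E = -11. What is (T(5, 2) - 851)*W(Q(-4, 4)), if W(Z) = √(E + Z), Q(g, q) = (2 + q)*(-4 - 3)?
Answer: -1692*I*√14 ≈ -6330.9*I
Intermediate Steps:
E = -14 (E = -3 - 11 = -14)
Q(g, q) = -14 - 7*q (Q(g, q) = (2 + q)*(-7) = -14 - 7*q)
W(Z) = √(-14 + Z)
(T(5, 2) - 851)*W(Q(-4, 4)) = (5 - 851)*√(-14 + (-14 - 7*4)) = -846*√(-14 + (-14 - 28)) = -846*√(-14 - 42) = -1692*I*√14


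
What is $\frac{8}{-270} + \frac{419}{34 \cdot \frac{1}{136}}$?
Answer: $\frac{226256}{135} \approx 1676.0$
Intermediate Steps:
$\frac{8}{-270} + \frac{419}{34 \cdot \frac{1}{136}} = 8 \left(- \frac{1}{270}\right) + \frac{419}{34 \cdot \frac{1}{136}} = - \frac{4}{135} + 419 \frac{1}{\frac{1}{4}} = - \frac{4}{135} + 419 \cdot 4 = - \frac{4}{135} + 1676 = \frac{226256}{135}$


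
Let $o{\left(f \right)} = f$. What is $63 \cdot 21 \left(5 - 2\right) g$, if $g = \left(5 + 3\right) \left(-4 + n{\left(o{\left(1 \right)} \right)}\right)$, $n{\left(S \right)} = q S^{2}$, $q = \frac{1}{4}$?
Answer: $-119070$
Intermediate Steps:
$q = \frac{1}{4} \approx 0.25$
$n{\left(S \right)} = \frac{S^{2}}{4}$
$g = -30$ ($g = \left(5 + 3\right) \left(-4 + \frac{1^{2}}{4}\right) = 8 \left(-4 + \frac{1}{4} \cdot 1\right) = 8 \left(-4 + \frac{1}{4}\right) = 8 \left(- \frac{15}{4}\right) = -30$)
$63 \cdot 21 \left(5 - 2\right) g = 63 \cdot 21 \left(5 - 2\right) \left(-30\right) = 1323 \left(5 - 2\right) \left(-30\right) = 1323 \cdot 3 \left(-30\right) = 1323 \left(-90\right) = -119070$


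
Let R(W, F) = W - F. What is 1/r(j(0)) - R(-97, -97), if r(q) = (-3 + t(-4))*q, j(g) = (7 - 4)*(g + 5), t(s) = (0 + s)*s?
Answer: 1/195 ≈ 0.0051282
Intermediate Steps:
t(s) = s² (t(s) = s*s = s²)
j(g) = 15 + 3*g (j(g) = 3*(5 + g) = 15 + 3*g)
r(q) = 13*q (r(q) = (-3 + (-4)²)*q = (-3 + 16)*q = 13*q)
1/r(j(0)) - R(-97, -97) = 1/(13*(15 + 3*0)) - (-97 - 1*(-97)) = 1/(13*(15 + 0)) - (-97 + 97) = 1/(13*15) - 1*0 = 1/195 + 0 = 1/195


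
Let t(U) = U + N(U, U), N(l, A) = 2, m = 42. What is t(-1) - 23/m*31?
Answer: -671/42 ≈ -15.976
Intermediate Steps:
t(U) = 2 + U (t(U) = U + 2 = 2 + U)
t(-1) - 23/m*31 = (2 - 1) - 23/42*31 = 1 - 23*1/42*31 = 1 - 23/42*31 = 1 - 713/42 = -671/42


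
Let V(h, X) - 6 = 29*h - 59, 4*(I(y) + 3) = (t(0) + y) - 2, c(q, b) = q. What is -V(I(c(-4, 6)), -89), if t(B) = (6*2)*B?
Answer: 367/2 ≈ 183.50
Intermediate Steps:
t(B) = 12*B
I(y) = -7/2 + y/4 (I(y) = -3 + ((12*0 + y) - 2)/4 = -3 + ((0 + y) - 2)/4 = -3 + (y - 2)/4 = -3 + (-2 + y)/4 = -3 + (-1/2 + y/4) = -7/2 + y/4)
V(h, X) = -53 + 29*h (V(h, X) = 6 + (29*h - 59) = 6 + (-59 + 29*h) = -53 + 29*h)
-V(I(c(-4, 6)), -89) = -(-53 + 29*(-7/2 + (1/4)*(-4))) = -(-53 + 29*(-7/2 - 1)) = -(-53 + 29*(-9/2)) = -(-53 - 261/2) = -1*(-367/2) = 367/2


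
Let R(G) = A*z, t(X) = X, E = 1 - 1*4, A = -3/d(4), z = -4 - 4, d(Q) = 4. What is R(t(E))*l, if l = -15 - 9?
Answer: -144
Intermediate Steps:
z = -8
A = -3/4 ≈ -0.75000
E = -3 (E = 1 - 4 = -3)
R(G) = 6 (R(G) = -3/4*(-8) = 6)
l = -24
R(t(E))*l = 6*(-24) = -144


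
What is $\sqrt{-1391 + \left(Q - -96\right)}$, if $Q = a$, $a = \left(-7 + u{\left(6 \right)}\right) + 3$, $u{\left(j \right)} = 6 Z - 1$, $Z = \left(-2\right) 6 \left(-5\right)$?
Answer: $2 i \sqrt{235} \approx 30.659 i$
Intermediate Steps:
$Z = 60$ ($Z = \left(-12\right) \left(-5\right) = 60$)
$u{\left(j \right)} = 359$ ($u{\left(j \right)} = 6 \cdot 60 - 1 = 360 - 1 = 359$)
$a = 355$ ($a = \left(-7 + 359\right) + 3 = 352 + 3 = 355$)
$Q = 355$
$\sqrt{-1391 + \left(Q - -96\right)} = \sqrt{-1391 + \left(355 - -96\right)} = \sqrt{-1391 + \left(355 + 96\right)} = \sqrt{-1391 + 451} = \sqrt{-940} = 2 i \sqrt{235}$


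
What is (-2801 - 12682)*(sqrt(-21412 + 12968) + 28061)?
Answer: -434468463 - 30966*I*sqrt(2111) ≈ -4.3447e+8 - 1.4228e+6*I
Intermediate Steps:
(-2801 - 12682)*(sqrt(-21412 + 12968) + 28061) = -15483*(sqrt(-8444) + 28061) = -15483*(2*I*sqrt(2111) + 28061) = -15483*(28061 + 2*I*sqrt(2111)) = -434468463 - 30966*I*sqrt(2111)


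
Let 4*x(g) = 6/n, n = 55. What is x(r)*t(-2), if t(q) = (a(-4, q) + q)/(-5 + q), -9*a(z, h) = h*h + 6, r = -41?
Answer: 2/165 ≈ 0.012121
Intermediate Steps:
a(z, h) = -⅔ - h²/9 (a(z, h) = -(h*h + 6)/9 = -(h² + 6)/9 = -(6 + h²)/9 = -⅔ - h²/9)
x(g) = 3/110 (x(g) = (6/55)/4 = (6*(1/55))/4 = (¼)*(6/55) = 3/110)
t(q) = (-⅔ + q - q²/9)/(-5 + q) (t(q) = ((-⅔ - q²/9) + q)/(-5 + q) = (-⅔ + q - q²/9)/(-5 + q))
x(r)*t(-2) = 3*((-6 - 1*(-2)² + 9*(-2))/(9*(-5 - 2)))/110 = 3*((⅑)*(-6 - 1*4 - 18)/(-7))/110 = 3*((⅑)*(-⅐)*(-6 - 4 - 18))/110 = 3*((⅑)*(-⅐)*(-28))/110 = (3/110)*(4/9) = 2/165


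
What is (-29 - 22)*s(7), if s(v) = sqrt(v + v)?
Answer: -51*sqrt(14) ≈ -190.82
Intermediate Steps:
s(v) = sqrt(2)*sqrt(v) (s(v) = sqrt(2*v) = sqrt(2)*sqrt(v))
(-29 - 22)*s(7) = (-29 - 22)*(sqrt(2)*sqrt(7)) = -51*sqrt(14)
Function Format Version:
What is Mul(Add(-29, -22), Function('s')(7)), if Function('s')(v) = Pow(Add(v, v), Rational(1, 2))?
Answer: Mul(-51, Pow(14, Rational(1, 2))) ≈ -190.82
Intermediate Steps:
Function('s')(v) = Mul(Pow(2, Rational(1, 2)), Pow(v, Rational(1, 2))) (Function('s')(v) = Pow(Mul(2, v), Rational(1, 2)) = Mul(Pow(2, Rational(1, 2)), Pow(v, Rational(1, 2))))
Mul(Add(-29, -22), Function('s')(7)) = Mul(Add(-29, -22), Mul(Pow(2, Rational(1, 2)), Pow(7, Rational(1, 2)))) = Mul(-51, Pow(14, Rational(1, 2)))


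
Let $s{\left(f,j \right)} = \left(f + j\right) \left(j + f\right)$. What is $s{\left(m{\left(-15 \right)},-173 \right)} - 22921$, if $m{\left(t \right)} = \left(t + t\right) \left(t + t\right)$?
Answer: $505608$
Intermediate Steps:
$m{\left(t \right)} = 4 t^{2}$ ($m{\left(t \right)} = 2 t 2 t = 4 t^{2}$)
$s{\left(f,j \right)} = \left(f + j\right)^{2}$ ($s{\left(f,j \right)} = \left(f + j\right) \left(f + j\right) = \left(f + j\right)^{2}$)
$s{\left(m{\left(-15 \right)},-173 \right)} - 22921 = \left(4 \left(-15\right)^{2} - 173\right)^{2} - 22921 = \left(4 \cdot 225 - 173\right)^{2} - 22921 = \left(900 - 173\right)^{2} - 22921 = 727^{2} - 22921 = 528529 - 22921 = 505608$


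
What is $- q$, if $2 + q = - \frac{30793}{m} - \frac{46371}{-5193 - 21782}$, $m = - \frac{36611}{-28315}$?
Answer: $\frac{1809221718838}{75967825} \approx 23816.0$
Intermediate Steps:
$m = \frac{36611}{28315}$ ($m = \left(-36611\right) \left(- \frac{1}{28315}\right) = \frac{36611}{28315} \approx 1.293$)
$q = - \frac{1809221718838}{75967825}$ ($q = -2 - \left(\frac{871903795}{36611} + \frac{46371}{-5193 - 21782}\right) = -2 - \left(\frac{871903795}{36611} + \frac{46371}{-26975}\right) = -2 - \frac{1809069783188}{75967825} = - \frac{1809221718838}{75967825} \approx -23816.0$)
$- q = \left(-1\right) \left(- \frac{1809221718838}{75967825}\right) = \frac{1809221718838}{75967825}$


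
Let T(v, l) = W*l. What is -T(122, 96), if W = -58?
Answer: 5568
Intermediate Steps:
T(v, l) = -58*l
-T(122, 96) = -(-58)*96 = -1*(-5568) = 5568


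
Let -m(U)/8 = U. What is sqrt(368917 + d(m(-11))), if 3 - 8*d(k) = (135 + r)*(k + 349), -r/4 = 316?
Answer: sqrt(430589) ≈ 656.19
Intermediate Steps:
r = -1264 (r = -4*316 = -1264)
m(U) = -8*U
d(k) = 49253 + 1129*k/8 (d(k) = 3/8 - (135 - 1264)*(k + 349)/8 = 3/8 - (-1129)*(349 + k)/8 = 3/8 - (-394021 - 1129*k)/8 = 3/8 + (394021/8 + 1129*k/8) = 49253 + 1129*k/8)
sqrt(368917 + d(m(-11))) = sqrt(368917 + (49253 + 1129*(-8*(-11))/8)) = sqrt(368917 + (49253 + (1129/8)*88)) = sqrt(368917 + (49253 + 12419)) = sqrt(368917 + 61672) = sqrt(430589)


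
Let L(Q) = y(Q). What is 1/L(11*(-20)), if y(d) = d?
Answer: -1/220 ≈ -0.0045455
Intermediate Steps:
L(Q) = Q
1/L(11*(-20)) = 1/(11*(-20)) = 1/(-220) = -1/220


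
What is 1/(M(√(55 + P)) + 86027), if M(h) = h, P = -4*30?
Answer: 86027/7400644794 - I*√65/7400644794 ≈ 1.1624e-5 - 1.0894e-9*I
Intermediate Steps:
P = -120
1/(M(√(55 + P)) + 86027) = 1/(√(55 - 120) + 86027) = 1/(√(-65) + 86027) = 1/(I*√65 + 86027) = 1/(86027 + I*√65)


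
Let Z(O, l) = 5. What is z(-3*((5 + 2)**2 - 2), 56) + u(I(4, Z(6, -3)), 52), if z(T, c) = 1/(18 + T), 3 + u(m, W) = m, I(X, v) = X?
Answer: 122/123 ≈ 0.99187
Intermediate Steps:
u(m, W) = -3 + m
z(-3*((5 + 2)**2 - 2), 56) + u(I(4, Z(6, -3)), 52) = 1/(18 - 3*((5 + 2)**2 - 2)) + (-3 + 4) = 1/(18 - 3*(7**2 - 2)) + 1 = 1/(18 - 3*(49 - 2)) + 1 = 1/(18 - 3*47) + 1 = 1/(18 - 141) + 1 = 1/(-123) + 1 = -1/123 + 1 = 122/123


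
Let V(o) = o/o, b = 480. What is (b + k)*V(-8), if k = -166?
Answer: 314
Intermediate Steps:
V(o) = 1
(b + k)*V(-8) = (480 - 166)*1 = 314*1 = 314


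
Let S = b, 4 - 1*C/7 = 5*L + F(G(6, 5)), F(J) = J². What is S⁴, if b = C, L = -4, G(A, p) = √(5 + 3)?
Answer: 157351936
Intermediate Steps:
G(A, p) = 2*√2 (G(A, p) = √8 = 2*√2)
C = 112 (C = 28 - 7*(5*(-4) + (2*√2)²) = 28 - 7*(-20 + 8) = 28 - 7*(-12) = 28 + 84 = 112)
b = 112
S = 112
S⁴ = 112⁴ = 157351936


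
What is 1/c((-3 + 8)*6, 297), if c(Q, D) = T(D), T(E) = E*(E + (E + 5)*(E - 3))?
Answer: 1/26458245 ≈ 3.7795e-8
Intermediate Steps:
T(E) = E*(E + (-3 + E)*(5 + E)) (T(E) = E*(E + (5 + E)*(-3 + E)) = E*(E + (-3 + E)*(5 + E)))
c(Q, D) = D*(-15 + D² + 3*D)
1/c((-3 + 8)*6, 297) = 1/(297*(-15 + 297² + 3*297)) = 1/(297*(-15 + 88209 + 891)) = 1/(297*89085) = 1/26458245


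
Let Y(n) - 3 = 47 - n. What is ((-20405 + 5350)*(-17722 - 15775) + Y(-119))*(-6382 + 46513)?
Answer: 20237963133024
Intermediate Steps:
Y(n) = 50 - n (Y(n) = 3 + (47 - n) = 50 - n)
((-20405 + 5350)*(-17722 - 15775) + Y(-119))*(-6382 + 46513) = ((-20405 + 5350)*(-17722 - 15775) + (50 - 1*(-119)))*(-6382 + 46513) = (-15055*(-33497) + (50 + 119))*40131 = (504297335 + 169)*40131 = 504297504*40131 = 20237963133024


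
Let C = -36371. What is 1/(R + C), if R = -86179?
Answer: -1/122550 ≈ -8.1599e-6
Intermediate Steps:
1/(R + C) = 1/(-86179 - 36371) = 1/(-122550) = -1/122550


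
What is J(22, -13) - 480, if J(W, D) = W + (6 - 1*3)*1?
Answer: -455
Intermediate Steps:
J(W, D) = 3 + W (J(W, D) = W + (6 - 3)*1 = W + 3*1 = W + 3 = 3 + W)
J(22, -13) - 480 = (3 + 22) - 480 = 25 - 480 = -455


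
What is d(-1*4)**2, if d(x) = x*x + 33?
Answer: 2401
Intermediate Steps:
d(x) = 33 + x**2 (d(x) = x**2 + 33 = 33 + x**2)
d(-1*4)**2 = (33 + (-1*4)**2)**2 = (33 + (-4)**2)**2 = (33 + 16)**2 = 49**2 = 2401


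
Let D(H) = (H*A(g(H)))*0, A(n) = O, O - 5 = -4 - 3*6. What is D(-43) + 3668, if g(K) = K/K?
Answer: 3668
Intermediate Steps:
O = -17 (O = 5 + (-4 - 3*6) = 5 + (-4 - 18) = 5 - 22 = -17)
g(K) = 1
A(n) = -17
D(H) = 0 (D(H) = (H*(-17))*0 = -17*H*0 = 0)
D(-43) + 3668 = 0 + 3668 = 3668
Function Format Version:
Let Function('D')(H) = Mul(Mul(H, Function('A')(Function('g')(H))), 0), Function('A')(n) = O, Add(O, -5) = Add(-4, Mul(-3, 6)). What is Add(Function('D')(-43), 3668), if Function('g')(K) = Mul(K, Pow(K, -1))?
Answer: 3668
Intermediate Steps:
O = -17 (O = Add(5, Add(-4, Mul(-3, 6))) = Add(5, Add(-4, -18)) = Add(5, -22) = -17)
Function('g')(K) = 1
Function('A')(n) = -17
Function('D')(H) = 0 (Function('D')(H) = Mul(Mul(H, -17), 0) = Mul(Mul(-17, H), 0) = 0)
Add(Function('D')(-43), 3668) = Add(0, 3668) = 3668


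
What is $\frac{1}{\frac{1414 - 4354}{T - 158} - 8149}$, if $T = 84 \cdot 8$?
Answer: $- \frac{257}{2095763} \approx -0.00012263$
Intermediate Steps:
$T = 672$
$\frac{1}{\frac{1414 - 4354}{T - 158} - 8149} = \frac{1}{\frac{1414 - 4354}{672 - 158} - 8149} = \frac{1}{- \frac{2940}{514} - 8149} = \frac{1}{\left(-2940\right) \frac{1}{514} - 8149} = \frac{1}{- \frac{1470}{257} - 8149} = \frac{1}{- \frac{2095763}{257}} = - \frac{257}{2095763}$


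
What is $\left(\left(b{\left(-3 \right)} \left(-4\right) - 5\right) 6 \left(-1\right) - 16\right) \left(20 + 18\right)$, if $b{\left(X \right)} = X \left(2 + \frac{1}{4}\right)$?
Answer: $-5624$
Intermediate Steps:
$b{\left(X \right)} = \frac{9 X}{4}$ ($b{\left(X \right)} = X \left(2 + \frac{1}{4}\right) = X \frac{9}{4} = \frac{9 X}{4}$)
$\left(\left(b{\left(-3 \right)} \left(-4\right) - 5\right) 6 \left(-1\right) - 16\right) \left(20 + 18\right) = \left(\left(\frac{9}{4} \left(-3\right) \left(-4\right) - 5\right) 6 \left(-1\right) - 16\right) \left(20 + 18\right) = \left(\left(\left(- \frac{27}{4}\right) \left(-4\right) - 5\right) 6 \left(-1\right) - 16\right) 38 = \left(\left(27 - 5\right) 6 \left(-1\right) - 16\right) 38 = \left(22 \cdot 6 \left(-1\right) - 16\right) 38 = \left(132 \left(-1\right) - 16\right) 38 = \left(-132 - 16\right) 38 = \left(-148\right) 38 = -5624$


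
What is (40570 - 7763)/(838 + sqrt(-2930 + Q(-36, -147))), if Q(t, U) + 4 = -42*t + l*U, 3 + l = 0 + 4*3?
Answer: 27492266/704989 - 98421*I*sqrt(305)/704989 ≈ 38.997 - 2.4381*I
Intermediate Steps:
l = 9 (l = -3 + (0 + 4*3) = -3 + (0 + 12) = -3 + 12 = 9)
Q(t, U) = -4 - 42*t + 9*U (Q(t, U) = -4 + (-42*t + 9*U) = -4 - 42*t + 9*U)
(40570 - 7763)/(838 + sqrt(-2930 + Q(-36, -147))) = (40570 - 7763)/(838 + sqrt(-2930 + (-4 - 42*(-36) + 9*(-147)))) = 32807/(838 + sqrt(-2930 + (-4 + 1512 - 1323))) = 32807/(838 + sqrt(-2930 + 185)) = 32807/(838 + sqrt(-2745)) = 32807/(838 + 3*I*sqrt(305))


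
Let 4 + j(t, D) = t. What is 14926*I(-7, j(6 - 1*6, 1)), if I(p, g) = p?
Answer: -104482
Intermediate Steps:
j(t, D) = -4 + t
14926*I(-7, j(6 - 1*6, 1)) = 14926*(-7) = -104482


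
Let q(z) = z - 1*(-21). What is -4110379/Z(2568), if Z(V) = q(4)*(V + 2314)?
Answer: -4110379/122050 ≈ -33.678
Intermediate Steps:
q(z) = 21 + z (q(z) = z + 21 = 21 + z)
Z(V) = 57850 + 25*V (Z(V) = (21 + 4)*(V + 2314) = 25*(2314 + V) = 57850 + 25*V)
-4110379/Z(2568) = -4110379/(57850 + 25*2568) = -4110379/(57850 + 64200) = -4110379/122050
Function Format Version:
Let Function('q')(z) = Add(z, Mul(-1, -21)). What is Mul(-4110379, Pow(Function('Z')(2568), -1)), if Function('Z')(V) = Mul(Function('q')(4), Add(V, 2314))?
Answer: Rational(-4110379, 122050) ≈ -33.678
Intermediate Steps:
Function('q')(z) = Add(21, z) (Function('q')(z) = Add(z, 21) = Add(21, z))
Function('Z')(V) = Add(57850, Mul(25, V)) (Function('Z')(V) = Mul(Add(21, 4), Add(V, 2314)) = Mul(25, Add(2314, V)) = Add(57850, Mul(25, V)))
Mul(-4110379, Pow(Function('Z')(2568), -1)) = Mul(-4110379, Pow(Add(57850, Mul(25, 2568)), -1)) = Mul(-4110379, Pow(Add(57850, 64200), -1)) = Mul(-4110379, Pow(122050, -1)) = Mul(-4110379, Rational(1, 122050)) = Rational(-4110379, 122050)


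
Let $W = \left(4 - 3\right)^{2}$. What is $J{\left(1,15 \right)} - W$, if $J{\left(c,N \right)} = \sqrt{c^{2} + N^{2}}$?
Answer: $-1 + \sqrt{226} \approx 14.033$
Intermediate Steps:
$J{\left(c,N \right)} = \sqrt{N^{2} + c^{2}}$
$W = 1$ ($W = 1^{2} = 1$)
$J{\left(1,15 \right)} - W = \sqrt{15^{2} + 1^{2}} - 1 = \sqrt{225 + 1} - 1 = \sqrt{226} - 1 = -1 + \sqrt{226}$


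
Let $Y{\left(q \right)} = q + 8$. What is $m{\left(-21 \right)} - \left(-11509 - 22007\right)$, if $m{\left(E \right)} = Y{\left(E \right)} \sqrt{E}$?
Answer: $33516 - 13 i \sqrt{21} \approx 33516.0 - 59.573 i$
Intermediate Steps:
$Y{\left(q \right)} = 8 + q$
$m{\left(E \right)} = \sqrt{E} \left(8 + E\right)$ ($m{\left(E \right)} = \left(8 + E\right) \sqrt{E} = \sqrt{E} \left(8 + E\right)$)
$m{\left(-21 \right)} - \left(-11509 - 22007\right) = \sqrt{-21} \left(8 - 21\right) - \left(-11509 - 22007\right) = i \sqrt{21} \left(-13\right) - -33516 = - 13 i \sqrt{21} + 33516 = 33516 - 13 i \sqrt{21}$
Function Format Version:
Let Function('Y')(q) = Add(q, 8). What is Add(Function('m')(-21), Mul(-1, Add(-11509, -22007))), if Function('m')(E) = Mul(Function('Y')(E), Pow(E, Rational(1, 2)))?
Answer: Add(33516, Mul(-13, I, Pow(21, Rational(1, 2)))) ≈ Add(33516., Mul(-59.573, I))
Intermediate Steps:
Function('Y')(q) = Add(8, q)
Function('m')(E) = Mul(Pow(E, Rational(1, 2)), Add(8, E)) (Function('m')(E) = Mul(Add(8, E), Pow(E, Rational(1, 2))) = Mul(Pow(E, Rational(1, 2)), Add(8, E)))
Add(Function('m')(-21), Mul(-1, Add(-11509, -22007))) = Add(Mul(Pow(-21, Rational(1, 2)), Add(8, -21)), Mul(-1, Add(-11509, -22007))) = Add(Mul(Mul(I, Pow(21, Rational(1, 2))), -13), Mul(-1, -33516)) = Add(Mul(-13, I, Pow(21, Rational(1, 2))), 33516) = Add(33516, Mul(-13, I, Pow(21, Rational(1, 2))))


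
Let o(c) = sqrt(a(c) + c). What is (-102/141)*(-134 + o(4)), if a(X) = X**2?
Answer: 4556/47 - 68*sqrt(5)/47 ≈ 93.701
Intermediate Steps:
o(c) = sqrt(c + c**2) (o(c) = sqrt(c**2 + c) = sqrt(c + c**2))
(-102/141)*(-134 + o(4)) = (-102/141)*(-134 + sqrt(4*(1 + 4))) = (-102*1/141)*(-134 + sqrt(4*5)) = -34*(-134 + sqrt(20))/47 = -34*(-134 + 2*sqrt(5))/47 = 4556/47 - 68*sqrt(5)/47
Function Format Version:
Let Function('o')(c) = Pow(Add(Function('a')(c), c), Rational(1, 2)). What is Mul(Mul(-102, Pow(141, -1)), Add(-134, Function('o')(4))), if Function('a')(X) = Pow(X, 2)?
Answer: Add(Rational(4556, 47), Mul(Rational(-68, 47), Pow(5, Rational(1, 2)))) ≈ 93.701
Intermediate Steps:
Function('o')(c) = Pow(Add(c, Pow(c, 2)), Rational(1, 2)) (Function('o')(c) = Pow(Add(Pow(c, 2), c), Rational(1, 2)) = Pow(Add(c, Pow(c, 2)), Rational(1, 2)))
Mul(Mul(-102, Pow(141, -1)), Add(-134, Function('o')(4))) = Mul(Mul(-102, Pow(141, -1)), Add(-134, Pow(Mul(4, Add(1, 4)), Rational(1, 2)))) = Mul(Mul(-102, Rational(1, 141)), Add(-134, Pow(Mul(4, 5), Rational(1, 2)))) = Mul(Rational(-34, 47), Add(-134, Pow(20, Rational(1, 2)))) = Mul(Rational(-34, 47), Add(-134, Mul(2, Pow(5, Rational(1, 2))))) = Add(Rational(4556, 47), Mul(Rational(-68, 47), Pow(5, Rational(1, 2))))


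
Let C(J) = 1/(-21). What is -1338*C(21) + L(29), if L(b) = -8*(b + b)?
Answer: -2802/7 ≈ -400.29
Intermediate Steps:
C(J) = -1/21
L(b) = -16*b
-1338*C(21) + L(29) = -1338*(-1/21) - 16*29 = 446/7 - 464 = -2802/7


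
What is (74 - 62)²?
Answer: 144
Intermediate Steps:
(74 - 62)² = 12² = 144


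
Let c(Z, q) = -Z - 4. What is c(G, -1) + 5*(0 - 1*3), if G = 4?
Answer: -23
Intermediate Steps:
c(Z, q) = -4 - Z
c(G, -1) + 5*(0 - 1*3) = (-4 - 1*4) + 5*(0 - 1*3) = (-4 - 4) + 5*(0 - 3) = -8 + 5*(-3) = -8 - 15 = -23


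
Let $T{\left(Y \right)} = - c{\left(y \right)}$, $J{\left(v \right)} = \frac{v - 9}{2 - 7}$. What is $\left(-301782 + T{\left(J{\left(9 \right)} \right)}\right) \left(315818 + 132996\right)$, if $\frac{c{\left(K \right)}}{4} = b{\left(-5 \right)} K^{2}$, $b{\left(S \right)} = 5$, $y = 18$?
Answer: $-138352301268$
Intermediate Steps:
$c{\left(K \right)} = 20 K^{2}$ ($c{\left(K \right)} = 4 \cdot 5 K^{2} = 20 K^{2}$)
$J{\left(v \right)} = \frac{9}{5} - \frac{v}{5}$ ($J{\left(v \right)} = \frac{-9 + v}{-5} = \left(-9 + v\right) \left(- \frac{1}{5}\right) = \frac{9}{5} - \frac{v}{5}$)
$T{\left(Y \right)} = -6480$ ($T{\left(Y \right)} = - 20 \cdot 18^{2} = - 20 \cdot 324 = \left(-1\right) 6480 = -6480$)
$\left(-301782 + T{\left(J{\left(9 \right)} \right)}\right) \left(315818 + 132996\right) = \left(-301782 - 6480\right) \left(315818 + 132996\right) = \left(-308262\right) 448814 = -138352301268$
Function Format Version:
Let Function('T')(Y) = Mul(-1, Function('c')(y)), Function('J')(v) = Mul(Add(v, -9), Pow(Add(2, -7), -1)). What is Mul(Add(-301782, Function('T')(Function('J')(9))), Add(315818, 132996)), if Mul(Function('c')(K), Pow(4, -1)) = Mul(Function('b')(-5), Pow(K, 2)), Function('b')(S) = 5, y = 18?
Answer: -138352301268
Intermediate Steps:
Function('c')(K) = Mul(20, Pow(K, 2)) (Function('c')(K) = Mul(4, Mul(5, Pow(K, 2))) = Mul(20, Pow(K, 2)))
Function('J')(v) = Add(Rational(9, 5), Mul(Rational(-1, 5), v)) (Function('J')(v) = Mul(Add(-9, v), Pow(-5, -1)) = Mul(Add(-9, v), Rational(-1, 5)) = Add(Rational(9, 5), Mul(Rational(-1, 5), v)))
Function('T')(Y) = -6480 (Function('T')(Y) = Mul(-1, Mul(20, Pow(18, 2))) = Mul(-1, Mul(20, 324)) = Mul(-1, 6480) = -6480)
Mul(Add(-301782, Function('T')(Function('J')(9))), Add(315818, 132996)) = Mul(Add(-301782, -6480), Add(315818, 132996)) = Mul(-308262, 448814) = -138352301268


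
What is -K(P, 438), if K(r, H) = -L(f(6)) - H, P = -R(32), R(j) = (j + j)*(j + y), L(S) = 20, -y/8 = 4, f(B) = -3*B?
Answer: 458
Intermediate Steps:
y = -32 (y = -8*4 = -32)
R(j) = 2*j*(-32 + j) (R(j) = (j + j)*(j - 32) = (2*j)*(-32 + j) = 2*j*(-32 + j))
P = 0 (P = -2*32*(-32 + 32) = -2*32*0 = -1*0 = 0)
K(r, H) = -20 - H (K(r, H) = -1*20 - H = -20 - H)
-K(P, 438) = -(-20 - 1*438) = -(-20 - 438) = -1*(-458) = 458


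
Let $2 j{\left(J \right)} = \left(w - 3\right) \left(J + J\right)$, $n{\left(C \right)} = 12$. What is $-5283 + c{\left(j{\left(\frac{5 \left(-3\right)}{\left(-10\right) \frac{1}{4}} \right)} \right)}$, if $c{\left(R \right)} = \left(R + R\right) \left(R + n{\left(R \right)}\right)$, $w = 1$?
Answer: $-5283$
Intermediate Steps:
$j{\left(J \right)} = - 2 J$ ($j{\left(J \right)} = \frac{\left(1 - 3\right) \left(J + J\right)}{2} = \frac{\left(-2\right) 2 J}{2} = \frac{\left(-4\right) J}{2} = - 2 J$)
$c{\left(R \right)} = 2 R \left(12 + R\right)$ ($c{\left(R \right)} = \left(R + R\right) \left(R + 12\right) = 2 R \left(12 + R\right)$)
$-5283 + c{\left(j{\left(\frac{5 \left(-3\right)}{\left(-10\right) \frac{1}{4}} \right)} \right)} = -5283 + 2 \left(- 2 \frac{5 \left(-3\right)}{\left(-10\right) \frac{1}{4}}\right) \left(12 - 2 \frac{5 \left(-3\right)}{\left(-10\right) \frac{1}{4}}\right) = -5283 + 2 \left(- 2 \left(- \frac{15}{\left(-10\right) \frac{1}{4}}\right)\right) \left(12 - 2 \left(- \frac{15}{\left(-10\right) \frac{1}{4}}\right)\right) = -5283 + 2 \left(- 2 \left(- \frac{15}{- \frac{5}{2}}\right)\right) \left(12 - 2 \left(- \frac{15}{- \frac{5}{2}}\right)\right) = -5283 + 2 \left(- 2 \left(\left(-15\right) \left(- \frac{2}{5}\right)\right)\right) \left(12 - 2 \left(\left(-15\right) \left(- \frac{2}{5}\right)\right)\right) = -5283 + 2 \left(\left(-2\right) 6\right) \left(12 - 12\right) = -5283 + 2 \left(-12\right) \left(12 - 12\right) = -5283 + 2 \left(-12\right) 0 = -5283 + 0 = -5283$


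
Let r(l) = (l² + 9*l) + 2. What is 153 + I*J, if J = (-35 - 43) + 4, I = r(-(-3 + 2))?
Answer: -735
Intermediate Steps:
r(l) = 2 + l² + 9*l
I = 12 (I = 2 + (-(-3 + 2))² + 9*(-(-3 + 2)) = 2 + (-1*(-1))² + 9*(-1*(-1)) = 2 + 1² + 9*1 = 2 + 1 + 9 = 12)
J = -74 (J = -78 + 4 = -74)
153 + I*J = 153 + 12*(-74) = 153 - 888 = -735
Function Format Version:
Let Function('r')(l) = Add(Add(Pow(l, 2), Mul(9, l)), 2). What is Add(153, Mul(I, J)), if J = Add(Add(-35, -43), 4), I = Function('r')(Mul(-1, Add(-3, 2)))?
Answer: -735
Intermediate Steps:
Function('r')(l) = Add(2, Pow(l, 2), Mul(9, l))
I = 12 (I = Add(2, Pow(Mul(-1, Add(-3, 2)), 2), Mul(9, Mul(-1, Add(-3, 2)))) = Add(2, Pow(Mul(-1, -1), 2), Mul(9, Mul(-1, -1))) = Add(2, Pow(1, 2), Mul(9, 1)) = Add(2, 1, 9) = 12)
J = -74 (J = Add(-78, 4) = -74)
Add(153, Mul(I, J)) = Add(153, Mul(12, -74)) = Add(153, -888) = -735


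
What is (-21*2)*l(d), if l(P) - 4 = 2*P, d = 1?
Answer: -252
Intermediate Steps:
l(P) = 4 + 2*P
(-21*2)*l(d) = (-21*2)*(4 + 2*1) = -42*(4 + 2) = -42*6 = -252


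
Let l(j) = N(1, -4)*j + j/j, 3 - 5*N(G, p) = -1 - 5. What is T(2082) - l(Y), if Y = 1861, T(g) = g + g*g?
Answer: 21667276/5 ≈ 4.3335e+6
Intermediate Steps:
T(g) = g + g**2
N(G, p) = 9/5 (N(G, p) = 3/5 - (-1 - 5)/5 = 3/5 - 1/5*(-6) = 3/5 + 6/5 = 9/5)
l(j) = 1 + 9*j/5 (l(j) = 9*j/5 + j/j = 9*j/5 + 1 = 1 + 9*j/5)
T(2082) - l(Y) = 2082*(1 + 2082) - (1 + (9/5)*1861) = 2082*2083 - (1 + 16749/5) = 4336806 - 1*16754/5 = 4336806 - 16754/5 = 21667276/5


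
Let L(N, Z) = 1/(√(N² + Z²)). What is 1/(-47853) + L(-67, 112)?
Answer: -1/47853 + √17033/17033 ≈ 0.0076413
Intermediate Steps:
L(N, Z) = (N² + Z²)^(-½)
1/(-47853) + L(-67, 112) = 1/(-47853) + ((-67)² + 112²)^(-½) = -1/47853 + (4489 + 12544)^(-½) = -1/47853 + 17033^(-½) = -1/47853 + √17033/17033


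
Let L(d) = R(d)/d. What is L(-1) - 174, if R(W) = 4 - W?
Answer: -179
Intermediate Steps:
L(d) = (4 - d)/d
L(-1) - 174 = (4 - 1*(-1))/(-1) - 174 = -(4 + 1) - 174 = -1*5 - 174 = -5 - 174 = -179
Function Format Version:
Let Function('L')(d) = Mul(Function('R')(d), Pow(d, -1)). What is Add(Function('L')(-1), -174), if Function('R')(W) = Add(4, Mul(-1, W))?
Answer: -179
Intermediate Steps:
Function('L')(d) = Mul(Pow(d, -1), Add(4, Mul(-1, d))) (Function('L')(d) = Mul(Add(4, Mul(-1, d)), Pow(d, -1)) = Mul(Pow(d, -1), Add(4, Mul(-1, d))))
Add(Function('L')(-1), -174) = Add(Mul(Pow(-1, -1), Add(4, Mul(-1, -1))), -174) = Add(Mul(-1, Add(4, 1)), -174) = Add(Mul(-1, 5), -174) = Add(-5, -174) = -179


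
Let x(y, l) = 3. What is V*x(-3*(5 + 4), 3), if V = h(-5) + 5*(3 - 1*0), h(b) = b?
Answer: 30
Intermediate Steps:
V = 10 (V = -5 + 5*(3 - 1*0) = -5 + 5*(3 + 0) = -5 + 5*3 = -5 + 15 = 10)
V*x(-3*(5 + 4), 3) = 10*3 = 30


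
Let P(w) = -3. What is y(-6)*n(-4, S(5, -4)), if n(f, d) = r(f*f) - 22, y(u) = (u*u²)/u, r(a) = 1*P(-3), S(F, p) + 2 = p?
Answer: -900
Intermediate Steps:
S(F, p) = -2 + p
r(a) = -3 (r(a) = 1*(-3) = -3)
y(u) = u² (y(u) = u³/u = u²)
n(f, d) = -25 (n(f, d) = -3 - 22 = -25)
y(-6)*n(-4, S(5, -4)) = (-6)²*(-25) = 36*(-25) = -900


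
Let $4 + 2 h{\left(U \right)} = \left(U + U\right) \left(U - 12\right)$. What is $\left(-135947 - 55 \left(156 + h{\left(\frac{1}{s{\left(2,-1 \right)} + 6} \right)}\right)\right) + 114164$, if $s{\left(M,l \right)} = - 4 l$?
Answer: $- \frac{603751}{20} \approx -30188.0$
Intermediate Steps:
$h{\left(U \right)} = -2 + U \left(-12 + U\right)$ ($h{\left(U \right)} = -2 + \frac{\left(U + U\right) \left(U - 12\right)}{2} = -2 + \frac{2 U \left(-12 + U\right)}{2} = -2 + U \left(-12 + U\right)$)
$\left(-135947 - 55 \left(156 + h{\left(\frac{1}{s{\left(2,-1 \right)} + 6} \right)}\right)\right) + 114164 = \left(-135947 - 55 \left(156 - \left(2 - \frac{1}{\left(\left(-4\right) \left(-1\right) + 6\right)^{2}} + \frac{12}{\left(-4\right) \left(-1\right) + 6}\right)\right)\right) + 114164 = \left(-135947 - 55 \left(156 - \left(2 - \frac{1}{\left(4 + 6\right)^{2}} + \frac{12}{4 + 6}\right)\right)\right) + 114164 = \left(-135947 - 55 \left(156 - \left(2 - \frac{1}{100} + \frac{6}{5}\right)\right)\right) + 114164 = \left(-135947 - 55 \left(156 - \left(\frac{16}{5} - \frac{1}{100}\right)\right)\right) + 114164 = \left(-135947 - 55 \left(156 - \frac{319}{100}\right)\right) + 114164 = \left(-135947 - \frac{168091}{20}\right) + 114164 = - \frac{2887031}{20} + 114164 = - \frac{603751}{20}$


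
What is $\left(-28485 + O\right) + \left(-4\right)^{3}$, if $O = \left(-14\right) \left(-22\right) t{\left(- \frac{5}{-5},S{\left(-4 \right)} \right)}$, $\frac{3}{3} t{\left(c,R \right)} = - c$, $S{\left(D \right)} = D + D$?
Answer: $-28857$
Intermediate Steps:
$S{\left(D \right)} = 2 D$
$t{\left(c,R \right)} = - c$
$O = -308$ ($O = \left(-14\right) \left(-22\right) \left(- \frac{-5}{-5}\right) = 308 \left(- \frac{\left(-5\right) \left(-1\right)}{5}\right) = 308 \left(\left(-1\right) 1\right) = 308 \left(-1\right) = -308$)
$\left(-28485 + O\right) + \left(-4\right)^{3} = \left(-28485 - 308\right) + \left(-4\right)^{3} = -28793 - 64 = -28857$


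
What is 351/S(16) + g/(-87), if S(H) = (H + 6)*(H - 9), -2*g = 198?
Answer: 15261/4466 ≈ 3.4172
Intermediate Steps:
g = -99 (g = -½*198 = -99)
S(H) = (-9 + H)*(6 + H) (S(H) = (6 + H)*(-9 + H) = (-9 + H)*(6 + H))
351/S(16) + g/(-87) = 351/(-54 + 16² - 3*16) - 99/(-87) = 351/(-54 + 256 - 48) - 99*(-1/87) = 351/154 + 33/29 = 15261/4466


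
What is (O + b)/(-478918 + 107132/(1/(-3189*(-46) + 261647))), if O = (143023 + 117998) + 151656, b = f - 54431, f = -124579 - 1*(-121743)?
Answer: 19745/2430328283 ≈ 8.1244e-6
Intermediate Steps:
f = -2836 (f = -124579 + 121743 = -2836)
b = -57267 (b = -2836 - 54431 = -57267)
O = 412677 (O = 261021 + 151656 = 412677)
(O + b)/(-478918 + 107132/(1/(-3189*(-46) + 261647))) = (412677 - 57267)/(-478918 + 107132/(1/(-3189*(-46) + 261647))) = 355410/(-478918 + 107132/(1/(146694 + 261647))) = 355410/(-478918 + 107132/(1/408341)) = 355410/(-478918 + 107132*408341) = 355410/(-478918 + 43746388012) = 355410/43745909094 = 355410*(1/43745909094) = 19745/2430328283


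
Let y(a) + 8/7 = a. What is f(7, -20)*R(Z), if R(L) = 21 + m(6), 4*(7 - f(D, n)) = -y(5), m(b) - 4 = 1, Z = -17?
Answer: 2899/14 ≈ 207.07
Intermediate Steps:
m(b) = 5 (m(b) = 4 + 1 = 5)
y(a) = -8/7 + a
f(D, n) = 223/28 (f(D, n) = 7 - (-1)*(-8/7 + 5)/4 = 7 - (-1)*27/(4*7) = 7 - ¼*(-27/7) = 7 + 27/28 = 223/28)
R(L) = 26 (R(L) = 21 + 5 = 26)
f(7, -20)*R(Z) = (223/28)*26 = 2899/14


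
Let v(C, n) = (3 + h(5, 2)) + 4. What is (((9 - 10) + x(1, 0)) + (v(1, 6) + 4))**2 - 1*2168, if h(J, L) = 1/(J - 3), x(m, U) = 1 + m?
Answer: -8047/4 ≈ -2011.8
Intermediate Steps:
h(J, L) = 1/(-3 + J)
v(C, n) = 15/2 (v(C, n) = (3 + 1/(-3 + 5)) + 4 = (3 + 1/2) + 4 = 7/2 + 4 = 15/2)
(((9 - 10) + x(1, 0)) + (v(1, 6) + 4))**2 - 1*2168 = (((9 - 10) + (1 + 1)) + (15/2 + 4))**2 - 1*2168 = ((-1 + 2) + 23/2)**2 - 2168 = (1 + 23/2)**2 - 2168 = (25/2)**2 - 2168 = 625/4 - 2168 = -8047/4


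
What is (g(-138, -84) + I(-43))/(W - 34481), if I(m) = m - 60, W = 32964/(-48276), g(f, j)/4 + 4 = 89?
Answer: -953451/138719810 ≈ -0.0068732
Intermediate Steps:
g(f, j) = 340 (g(f, j) = -16 + 4*89 = -16 + 356 = 340)
W = -2747/4023 (W = 32964*(-1/48276) = -2747/4023 ≈ -0.68282)
I(m) = -60 + m
(g(-138, -84) + I(-43))/(W - 34481) = (340 + (-60 - 43))/(-2747/4023 - 34481) = (340 - 103)/(-138719810/4023) = 237*(-4023/138719810) = -953451/138719810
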